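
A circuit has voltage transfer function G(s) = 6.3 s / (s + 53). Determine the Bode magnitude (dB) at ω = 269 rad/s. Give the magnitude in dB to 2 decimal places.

15.82 dB

|j269| = 269
|j269 + 53| = √(269² + 53²) = 274.2
|G(j269)| = 6.3 × 269 / 274.2 = 6.1812
20 log₁₀(6.1812) = 15.821 dB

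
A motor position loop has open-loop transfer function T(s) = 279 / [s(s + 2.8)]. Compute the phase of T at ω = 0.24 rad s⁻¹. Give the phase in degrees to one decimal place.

-94.9°

∠(j0.24 + 2.8) = arctan(0.24/2.8) = 4.90°
∠(j0.24) = 90.00°
∠T(j0.24) = − (4.90° + 90.00°) = -94.90°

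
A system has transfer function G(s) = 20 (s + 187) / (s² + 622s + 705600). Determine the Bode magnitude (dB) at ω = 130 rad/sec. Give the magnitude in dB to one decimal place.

|j130 + 187| = √(130² + 187²) = 227.7
|(j130)² + 622(j130) + 705600| = |6.887e+05 + j80860| = 6.934e+05
|G(j130)| = 20 × 227.7 / 6.934e+05 = 0.0065687
20 log₁₀(0.0065687) = -43.65 dB

-43.7 dB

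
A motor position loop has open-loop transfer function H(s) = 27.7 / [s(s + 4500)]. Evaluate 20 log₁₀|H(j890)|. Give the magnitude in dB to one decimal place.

-103.4 dB

|j890 + 4500| = √(890² + 4500²) = 4587
|j890| = 890
|H(j890)| = 27.7 / (4587 × 890) = 6.7849e-06
20 log₁₀(6.7849e-06) = -103.37 dB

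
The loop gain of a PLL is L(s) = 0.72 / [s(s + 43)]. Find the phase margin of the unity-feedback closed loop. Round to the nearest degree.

Gain crossover: |L(jω)| = 1 at ω ≈ 0.0167 rad/s.
∠L(j0.0167) = −90° − arctan(0.0167/43) ≈ -90.02°
PM = 180° + (-90.02°) = 89.98°

90°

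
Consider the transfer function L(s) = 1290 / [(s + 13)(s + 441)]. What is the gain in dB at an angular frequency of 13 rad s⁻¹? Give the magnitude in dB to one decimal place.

-16.0 dB

|j13 + 13| = √(13² + 13²) = 18.38
|j13 + 441| = √(13² + 441²) = 441.2
|L(j13)| = 1290 / (18.38 × 441.2) = 0.15904
20 log₁₀(0.15904) = -15.97 dB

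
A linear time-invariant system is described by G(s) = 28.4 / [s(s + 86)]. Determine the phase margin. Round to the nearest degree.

Gain crossover: |G(jω)| = 1 at ω ≈ 0.33 rad s⁻¹.
∠G(j0.33) = −90° − arctan(0.33/86) ≈ -90.22°
PM = 180° + (-90.22°) = 89.78°

90°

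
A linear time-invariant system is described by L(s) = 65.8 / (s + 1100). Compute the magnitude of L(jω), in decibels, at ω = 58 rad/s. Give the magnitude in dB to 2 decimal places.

|j58 + 1100| = √(58² + 1100²) = 1102
|L(j58)| = 65.8 / 1102 = 0.059735
20 log₁₀(0.059735) = -24.475 dB

-24.48 dB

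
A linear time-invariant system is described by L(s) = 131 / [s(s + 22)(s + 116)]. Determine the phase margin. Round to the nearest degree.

90°

Gain crossover: |L(jω)| = 1 at ω ≈ 0.0513 rad/s.
∠L(j0.0513) = −90° − arctan(0.0513/22) − arctan(0.0513/116) ≈ -90.16°
PM = 180° + (-90.16°) = 89.84°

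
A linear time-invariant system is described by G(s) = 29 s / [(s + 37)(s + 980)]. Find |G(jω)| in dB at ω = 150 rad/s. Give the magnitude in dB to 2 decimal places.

|j150| = 150
|j150 + 37| = √(150² + 37²) = 154.5
|j150 + 980| = √(150² + 980²) = 991.4
|G(j150)| = 29 × 150 / (154.5 × 991.4) = 0.0284
20 log₁₀(0.0284) = -30.934 dB

-30.93 dB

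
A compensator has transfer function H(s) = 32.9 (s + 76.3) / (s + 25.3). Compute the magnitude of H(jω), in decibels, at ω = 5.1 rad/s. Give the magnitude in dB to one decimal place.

39.8 dB

|j5.1 + 76.3| = √(5.1² + 76.3²) = 76.47
|j5.1 + 25.3| = √(5.1² + 25.3²) = 25.81
|H(j5.1)| = 32.9 × 76.47 / 25.81 = 97.481
20 log₁₀(97.481) = 39.78 dB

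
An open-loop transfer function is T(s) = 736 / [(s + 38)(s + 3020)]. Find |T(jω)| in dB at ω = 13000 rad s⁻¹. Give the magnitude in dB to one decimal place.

|j13000 + 38| = √(13000² + 38²) = 1.3e+04
|j13000 + 3020| = √(13000² + 3020²) = 1.335e+04
|T(j13000)| = 736 / (1.3e+04 × 1.335e+04) = 4.242e-06
20 log₁₀(4.242e-06) = -107.45 dB

-107.4 dB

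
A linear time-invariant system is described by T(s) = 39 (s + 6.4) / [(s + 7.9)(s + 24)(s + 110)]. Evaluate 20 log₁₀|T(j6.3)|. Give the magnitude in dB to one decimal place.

|j6.3 + 6.4| = √(6.3² + 6.4²) = 8.981
|j6.3 + 7.9| = √(6.3² + 7.9²) = 10.1
|j6.3 + 24| = √(6.3² + 24²) = 24.81
|j6.3 + 110| = √(6.3² + 110²) = 110.2
|T(j6.3)| = 39 × 8.981 / (10.1 × 24.81 × 110.2) = 0.012679
20 log₁₀(0.012679) = -37.94 dB

-37.9 dB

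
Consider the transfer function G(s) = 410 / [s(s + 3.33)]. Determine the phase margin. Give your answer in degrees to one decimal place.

Gain crossover: |G(jω)| = 1 at ω ≈ 20.1 rad/s.
∠G(j20.1) = −90° − arctan(20.1/3.33) ≈ -170.60°
PM = 180° + (-170.60°) = 9.40°

9.4°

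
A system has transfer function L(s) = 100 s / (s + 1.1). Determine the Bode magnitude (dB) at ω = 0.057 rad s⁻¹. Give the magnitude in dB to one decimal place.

14.3 dB

|j0.057| = 0.057
|j0.057 + 1.1| = √(0.057² + 1.1²) = 1.101
|L(j0.057)| = 100 × 0.057 / 1.101 = 5.1749
20 log₁₀(5.1749) = 14.28 dB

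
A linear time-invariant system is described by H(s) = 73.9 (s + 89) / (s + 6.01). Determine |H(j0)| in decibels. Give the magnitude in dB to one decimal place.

H(0) = 73.9 × 89 / 6.01 = 1094.4
20 log₁₀(1094.4) = 60.78 dB

60.8 dB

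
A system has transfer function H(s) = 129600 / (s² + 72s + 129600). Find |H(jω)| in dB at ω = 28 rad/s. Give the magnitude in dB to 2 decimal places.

|(j28)² + 72(j28) + 129600| = |1.2882e+05 + j2016| = 1.288e+05
|H(j28)| = 129600 / 1.288e+05 = 1.006
20 log₁₀(1.006) = 0.052 dB

0.05 dB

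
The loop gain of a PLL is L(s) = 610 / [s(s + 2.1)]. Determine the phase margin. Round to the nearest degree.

Gain crossover: |L(jω)| = 1 at ω ≈ 24.7 rad/sec.
∠L(j24.7) = −90° − arctan(24.7/2.1) ≈ -175.13°
PM = 180° + (-175.13°) = 4.87°

5°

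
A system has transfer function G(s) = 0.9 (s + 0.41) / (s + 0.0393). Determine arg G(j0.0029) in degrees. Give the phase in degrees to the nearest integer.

∠(j0.0029 + 0.41) = arctan(0.0029/0.41) = 0.41°
∠(j0.0029 + 0.0393) = arctan(0.0029/0.0393) = 4.22°
∠G(j0.0029) = 0.41° − 4.22° = -3.82°

-4°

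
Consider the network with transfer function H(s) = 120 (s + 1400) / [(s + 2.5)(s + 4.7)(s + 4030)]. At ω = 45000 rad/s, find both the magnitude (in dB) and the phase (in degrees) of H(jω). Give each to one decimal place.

|j45000 + 1400| = √(45000² + 1400²) = 4.502e+04
|j45000 + 2.5| = √(45000² + 2.5²) = 4.5e+04
|j45000 + 4.7| = √(45000² + 4.7²) = 4.5e+04
|j45000 + 4030| = √(45000² + 4030²) = 4.518e+04
|H(j45000)| = 120 × 4.502e+04 / (4.5e+04 × 4.5e+04 × 4.518e+04) = 5.9052e-08
20 log₁₀(5.9052e-08) = -144.58 dB
∠(j45000 + 1400) = arctan(45000/1400) = 88.22°
∠(j45000 + 2.5) = arctan(45000/2.5) = 90.00°
∠(j45000 + 4.7) = arctan(45000/4.7) = 89.99°
∠(j45000 + 4030) = arctan(45000/4030) = 84.88°
∠H(j45000) = 88.22° − (90.00° + 89.99° + 84.88°) = -176.66°

|H| = -144.6 dB, ∠H = -176.7 deg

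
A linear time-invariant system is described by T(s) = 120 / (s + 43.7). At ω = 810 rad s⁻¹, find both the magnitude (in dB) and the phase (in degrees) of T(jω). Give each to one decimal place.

|j810 + 43.7| = √(810² + 43.7²) = 811.2
|T(j810)| = 120 / 811.2 = 0.14793
20 log₁₀(0.14793) = -16.60 dB
∠(j810 + 43.7) = arctan(810/43.7) = 86.91°
∠T(j810) = −86.91° = -86.91°

|T| = -16.6 dB, ∠T = -86.9°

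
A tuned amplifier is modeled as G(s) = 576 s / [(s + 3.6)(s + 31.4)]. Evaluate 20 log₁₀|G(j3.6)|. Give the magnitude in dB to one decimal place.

22.2 dB

|j3.6| = 3.6
|j3.6 + 3.6| = √(3.6² + 3.6²) = 5.091
|j3.6 + 31.4| = √(3.6² + 31.4²) = 31.61
|G(j3.6)| = 576 × 3.6 / (5.091 × 31.61) = 12.887
20 log₁₀(12.887) = 22.20 dB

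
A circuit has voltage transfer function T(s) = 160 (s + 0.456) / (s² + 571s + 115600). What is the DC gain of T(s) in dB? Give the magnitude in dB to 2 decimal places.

T(0) = 160 × 0.456 / 115600 = 0.00063114
20 log₁₀(0.00063114) = -63.997 dB

-64.00 dB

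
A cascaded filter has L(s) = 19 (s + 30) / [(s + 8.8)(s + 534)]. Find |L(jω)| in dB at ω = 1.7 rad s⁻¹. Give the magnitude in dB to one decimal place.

-18.5 dB

|j1.7 + 30| = √(1.7² + 30²) = 30.05
|j1.7 + 8.8| = √(1.7² + 8.8²) = 8.963
|j1.7 + 534| = √(1.7² + 534²) = 534
|L(j1.7)| = 19 × 30.05 / (8.963 × 534) = 0.11929
20 log₁₀(0.11929) = -18.47 dB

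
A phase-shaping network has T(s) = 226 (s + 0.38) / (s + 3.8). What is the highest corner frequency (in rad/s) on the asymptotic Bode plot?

3.8 rad/s

Break frequencies occur at each pole and zero magnitude: 0.38 rad/s, 3.8 rad/s.
The highest is 3.8 rad/s.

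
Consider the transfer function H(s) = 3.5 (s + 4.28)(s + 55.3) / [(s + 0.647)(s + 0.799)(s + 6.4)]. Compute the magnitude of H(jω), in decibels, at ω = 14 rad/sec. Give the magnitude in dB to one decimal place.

|j14 + 4.28| = √(14² + 4.28²) = 14.64
|j14 + 55.3| = √(14² + 55.3²) = 57.04
|j14 + 0.647| = √(14² + 0.647²) = 14.01
|j14 + 0.799| = √(14² + 0.799²) = 14.02
|j14 + 6.4| = √(14² + 6.4²) = 15.39
|H(j14)| = 3.5 × 14.64 × 57.04 / (14.01 × 14.02 × 15.39) = 0.96616
20 log₁₀(0.96616) = -0.30 dB

-0.3 dB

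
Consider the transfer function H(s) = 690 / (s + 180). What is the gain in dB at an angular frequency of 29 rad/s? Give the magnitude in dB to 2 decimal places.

|j29 + 180| = √(29² + 180²) = 182.3
|H(j29)| = 690 / 182.3 = 3.7845
20 log₁₀(3.7845) = 11.560 dB

11.56 dB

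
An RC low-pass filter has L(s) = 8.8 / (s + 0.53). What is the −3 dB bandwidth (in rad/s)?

For a single-pole low-pass, the −3 dB point is at the pole: ω = 0.53 rad/s.

0.53 rad/s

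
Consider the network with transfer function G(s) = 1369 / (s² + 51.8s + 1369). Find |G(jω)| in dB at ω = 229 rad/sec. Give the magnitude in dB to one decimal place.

|(j229)² + 51.8(j229) + 1369| = |-51072 + j11862| = 5.243e+04
|G(j229)| = 1369 / 5.243e+04 = 0.02611
20 log₁₀(0.02611) = -31.66 dB

-31.7 dB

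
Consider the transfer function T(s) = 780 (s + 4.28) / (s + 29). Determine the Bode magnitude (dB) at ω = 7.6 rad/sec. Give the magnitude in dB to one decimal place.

47.1 dB

|j7.6 + 4.28| = √(7.6² + 4.28²) = 8.722
|j7.6 + 29| = √(7.6² + 29²) = 29.98
|T(j7.6)| = 780 × 8.722 / 29.98 = 226.94
20 log₁₀(226.94) = 47.12 dB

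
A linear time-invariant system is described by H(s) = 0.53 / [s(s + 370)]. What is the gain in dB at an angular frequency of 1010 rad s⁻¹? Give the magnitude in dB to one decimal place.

|j1010 + 370| = √(1010² + 370²) = 1076
|j1010| = 1010
|H(j1010)| = 0.53 / (1076 × 1010) = 4.8785e-07
20 log₁₀(4.8785e-07) = -126.23 dB

-126.2 dB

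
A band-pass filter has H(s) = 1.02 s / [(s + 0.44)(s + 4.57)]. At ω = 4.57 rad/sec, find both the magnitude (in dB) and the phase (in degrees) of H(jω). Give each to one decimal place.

|j4.57| = 4.57
|j4.57 + 0.44| = √(4.57² + 0.44²) = 4.591
|j4.57 + 4.57| = √(4.57² + 4.57²) = 6.463
|H(j4.57)| = 1.02 × 4.57 / (4.591 × 6.463) = 0.1571
20 log₁₀(0.1571) = -16.08 dB
∠(j4.57) = 90.00°
∠(j4.57 + 0.44) = arctan(4.57/0.44) = 84.50°
∠(j4.57 + 4.57) = arctan(4.57/4.57) = 45.00°
∠H(j4.57) = 90.00° − (84.50° + 45.00°) = -39.50°

|H| = -16.1 dB, ∠H = -39.5°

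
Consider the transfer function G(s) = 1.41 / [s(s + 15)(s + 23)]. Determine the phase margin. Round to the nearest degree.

Gain crossover: |G(jω)| = 1 at ω ≈ 0.00409 rad/s.
∠G(j0.00409) = −90° − arctan(0.00409/15) − arctan(0.00409/23) ≈ -90.03°
PM = 180° + (-90.03°) = 89.97°

90°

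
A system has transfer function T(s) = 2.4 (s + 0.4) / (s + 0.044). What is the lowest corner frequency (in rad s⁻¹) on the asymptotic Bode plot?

0.044 rad s⁻¹

Break frequencies occur at each pole and zero magnitude: 0.044 rad s⁻¹, 0.4 rad s⁻¹.
The lowest is 0.044 rad s⁻¹.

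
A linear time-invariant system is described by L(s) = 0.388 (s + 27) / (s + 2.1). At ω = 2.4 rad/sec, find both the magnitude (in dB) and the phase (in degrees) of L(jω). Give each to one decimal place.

|L| = 10.4 dB, ∠L = -43.7°

|j2.4 + 27| = √(2.4² + 27²) = 27.11
|j2.4 + 2.1| = √(2.4² + 2.1²) = 3.189
|L(j2.4)| = 0.388 × 27.11 / 3.189 = 3.2979
20 log₁₀(3.2979) = 10.36 dB
∠(j2.4 + 27) = arctan(2.4/27) = 5.08°
∠(j2.4 + 2.1) = arctan(2.4/2.1) = 48.81°
∠L(j2.4) = 5.08° − 48.81° = -43.73°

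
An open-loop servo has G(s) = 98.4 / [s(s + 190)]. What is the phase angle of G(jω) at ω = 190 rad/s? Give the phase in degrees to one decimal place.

∠(j190 + 190) = arctan(190/190) = 45.00°
∠(j190) = 90.00°
∠G(j190) = − (45.00° + 90.00°) = -135.00°

-135.0 deg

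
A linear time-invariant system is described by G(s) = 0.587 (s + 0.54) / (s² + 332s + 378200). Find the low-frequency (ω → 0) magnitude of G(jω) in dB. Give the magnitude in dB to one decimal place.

-121.5 dB

G(0) = 0.587 × 0.54 / 378200 = 8.3813e-07
20 log₁₀(8.3813e-07) = -121.53 dB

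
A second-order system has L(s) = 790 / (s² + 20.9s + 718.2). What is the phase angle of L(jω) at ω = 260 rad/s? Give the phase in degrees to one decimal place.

-175.4°

∠[(j260)² + 20.9(j260) + 718.2] = ∠[-66882 + j5434] = 175.36°
∠L(j260) = −175.36° = -175.36°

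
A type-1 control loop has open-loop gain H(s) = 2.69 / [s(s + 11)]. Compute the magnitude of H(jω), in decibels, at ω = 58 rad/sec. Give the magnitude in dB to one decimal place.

-62.1 dB

|j58 + 11| = √(58² + 11²) = 59.03
|j58| = 58
|H(j58)| = 2.69 / (59.03 × 58) = 0.00078564
20 log₁₀(0.00078564) = -62.10 dB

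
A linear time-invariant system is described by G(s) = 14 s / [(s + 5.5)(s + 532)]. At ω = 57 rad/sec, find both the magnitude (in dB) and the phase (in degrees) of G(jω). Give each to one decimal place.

|G| = -31.7 dB, ∠G = -0.6°

|j57| = 57
|j57 + 5.5| = √(57² + 5.5²) = 57.26
|j57 + 532| = √(57² + 532²) = 535
|G(j57)| = 14 × 57 / (57.26 × 535) = 0.026045
20 log₁₀(0.026045) = -31.69 dB
∠(j57) = 90.00°
∠(j57 + 5.5) = arctan(57/5.5) = 84.49°
∠(j57 + 532) = arctan(57/532) = 6.12°
∠G(j57) = 90.00° − (84.49° + 6.12°) = -0.60°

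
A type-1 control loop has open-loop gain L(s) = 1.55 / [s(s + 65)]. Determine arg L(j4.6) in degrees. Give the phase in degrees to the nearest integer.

-94°

∠(j4.6 + 65) = arctan(4.6/65) = 4.05°
∠(j4.6) = 90.00°
∠L(j4.6) = − (4.05° + 90.00°) = -94.05°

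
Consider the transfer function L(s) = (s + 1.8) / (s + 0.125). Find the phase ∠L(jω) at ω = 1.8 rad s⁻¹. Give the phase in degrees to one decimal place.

∠(j1.8 + 1.8) = arctan(1.8/1.8) = 45.00°
∠(j1.8 + 0.125) = arctan(1.8/0.125) = 86.03°
∠L(j1.8) = 45.00° − 86.03° = -41.03°

-41.0 deg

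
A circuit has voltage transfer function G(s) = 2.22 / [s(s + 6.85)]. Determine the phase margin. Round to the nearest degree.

Gain crossover: |G(jω)| = 1 at ω ≈ 0.324 rad s⁻¹.
∠G(j0.324) = −90° − arctan(0.324/6.85) ≈ -92.71°
PM = 180° + (-92.71°) = 87.29°

87°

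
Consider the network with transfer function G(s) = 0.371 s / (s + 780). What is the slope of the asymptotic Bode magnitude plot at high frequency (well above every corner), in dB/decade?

0 dB/decade

With 1 zero and 1 pole, the high-frequency asymptotic slope is 20 × (1 − 1) = 0 dB/decade.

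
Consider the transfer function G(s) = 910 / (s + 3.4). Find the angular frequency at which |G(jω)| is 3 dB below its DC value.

3.4 rad s⁻¹

For a single-pole low-pass, the −3 dB point is at the pole: ω = 3.4 rad s⁻¹.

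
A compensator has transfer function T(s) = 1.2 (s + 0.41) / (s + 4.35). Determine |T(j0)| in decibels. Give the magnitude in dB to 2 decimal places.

-18.93 dB

T(0) = 1.2 × 0.41 / 4.35 = 0.1131
20 log₁₀(0.1131) = -18.930 dB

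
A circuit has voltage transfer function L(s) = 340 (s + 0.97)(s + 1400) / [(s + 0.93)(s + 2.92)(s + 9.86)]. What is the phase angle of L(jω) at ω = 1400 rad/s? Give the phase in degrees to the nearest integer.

-134°

∠(j1400 + 0.97) = arctan(1400/0.97) = 89.96°
∠(j1400 + 1400) = arctan(1400/1400) = 45.00°
∠(j1400 + 0.93) = arctan(1400/0.93) = 89.96°
∠(j1400 + 2.92) = arctan(1400/2.92) = 89.88°
∠(j1400 + 9.86) = arctan(1400/9.86) = 89.60°
∠L(j1400) = 89.96° + 45.00° − (89.96° + 89.88° + 89.60°) = -134.48°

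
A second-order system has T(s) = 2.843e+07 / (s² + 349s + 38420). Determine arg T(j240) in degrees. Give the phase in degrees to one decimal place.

∠[(j240)² + 349(j240) + 38420] = ∠[-19180 + j83760] = 102.90°
∠T(j240) = −102.90° = -102.90°

-102.9°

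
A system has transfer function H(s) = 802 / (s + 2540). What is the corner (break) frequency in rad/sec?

The single real pole at s = −2540 gives a corner at ω = 2540 rad/sec.

2540 rad/sec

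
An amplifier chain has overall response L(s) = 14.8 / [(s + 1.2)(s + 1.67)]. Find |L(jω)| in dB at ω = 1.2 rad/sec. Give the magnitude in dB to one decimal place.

12.5 dB

|j1.2 + 1.2| = √(1.2² + 1.2²) = 1.697
|j1.2 + 1.67| = √(1.2² + 1.67²) = 2.056
|L(j1.2)| = 14.8 / (1.697 × 2.056) = 4.2408
20 log₁₀(4.2408) = 12.55 dB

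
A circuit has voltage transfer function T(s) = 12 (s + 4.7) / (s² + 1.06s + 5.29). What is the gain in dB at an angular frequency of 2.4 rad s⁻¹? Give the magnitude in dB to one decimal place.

|j2.4 + 4.7| = √(2.4² + 4.7²) = 5.277
|(j2.4)² + 1.06(j2.4) + 5.29| = |-0.47 + j2.544| = 2.587
|T(j2.4)| = 12 × 5.277 / 2.587 = 24.479
20 log₁₀(24.479) = 27.78 dB

27.8 dB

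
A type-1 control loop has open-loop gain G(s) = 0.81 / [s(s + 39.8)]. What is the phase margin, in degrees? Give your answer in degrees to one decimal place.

Gain crossover: |G(jω)| = 1 at ω ≈ 0.0204 rad s⁻¹.
∠G(j0.0204) = −90° − arctan(0.0204/39.8) ≈ -90.03°
PM = 180° + (-90.03°) = 89.97°

90.0°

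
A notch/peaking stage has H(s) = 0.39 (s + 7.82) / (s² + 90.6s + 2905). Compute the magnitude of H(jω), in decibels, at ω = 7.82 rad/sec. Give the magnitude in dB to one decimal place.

|j7.82 + 7.82| = √(7.82² + 7.82²) = 11.06
|(j7.82)² + 90.6(j7.82) + 2905| = |2843.8 + j708.49| = 2931
|H(j7.82)| = 0.39 × 11.06 / 2931 = 0.0014716
20 log₁₀(0.0014716) = -56.64 dB

-56.6 dB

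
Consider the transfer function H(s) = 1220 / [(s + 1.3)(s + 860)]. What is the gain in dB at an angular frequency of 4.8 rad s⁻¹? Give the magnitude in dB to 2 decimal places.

-10.90 dB

|j4.8 + 1.3| = √(4.8² + 1.3²) = 4.973
|j4.8 + 860| = √(4.8² + 860²) = 860
|H(j4.8)| = 1220 / (4.973 × 860) = 0.28526
20 log₁₀(0.28526) = -10.895 dB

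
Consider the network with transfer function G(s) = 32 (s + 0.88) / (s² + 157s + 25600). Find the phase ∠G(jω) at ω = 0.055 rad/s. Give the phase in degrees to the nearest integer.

4 deg

∠(j0.055 + 0.88) = arctan(0.055/0.88) = 3.58°
∠[(j0.055)² + 157(j0.055) + 25600] = ∠[25600 + j8.635] = 0.02°
∠G(j0.055) = 3.58° − 0.02° = 3.56°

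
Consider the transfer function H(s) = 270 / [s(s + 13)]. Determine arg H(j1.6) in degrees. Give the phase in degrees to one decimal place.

∠(j1.6 + 13) = arctan(1.6/13) = 7.02°
∠(j1.6) = 90.00°
∠H(j1.6) = − (7.02° + 90.00°) = -97.02°

-97.0 deg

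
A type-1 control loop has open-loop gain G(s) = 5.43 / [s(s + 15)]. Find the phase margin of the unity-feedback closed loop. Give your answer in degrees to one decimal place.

88.6°

Gain crossover: |G(jω)| = 1 at ω ≈ 0.362 rad/s.
∠G(j0.362) = −90° − arctan(0.362/15) ≈ -91.38°
PM = 180° + (-91.38°) = 88.62°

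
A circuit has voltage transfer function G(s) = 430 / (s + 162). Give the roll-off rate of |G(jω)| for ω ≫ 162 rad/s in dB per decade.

With 0 zeros and 1 pole, the high-frequency asymptotic slope is 20 × (0 − 1) = -20 dB/decade.

-20 dB/decade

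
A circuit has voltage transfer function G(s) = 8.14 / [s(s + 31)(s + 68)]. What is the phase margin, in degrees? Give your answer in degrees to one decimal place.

90.0 deg

Gain crossover: |G(jω)| = 1 at ω ≈ 0.00386 rad/s.
∠G(j0.00386) = −90° − arctan(0.00386/31) − arctan(0.00386/68) ≈ -90.01°
PM = 180° + (-90.01°) = 89.99°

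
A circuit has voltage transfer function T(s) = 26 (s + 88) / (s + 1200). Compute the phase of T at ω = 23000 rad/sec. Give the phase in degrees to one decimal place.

∠(j23000 + 88) = arctan(23000/88) = 89.78°
∠(j23000 + 1200) = arctan(23000/1200) = 87.01°
∠T(j23000) = 89.78° − 87.01° = 2.77°

2.8°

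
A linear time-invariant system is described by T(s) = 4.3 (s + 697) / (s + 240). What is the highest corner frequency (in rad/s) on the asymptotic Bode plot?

697 rad/s

Break frequencies occur at each pole and zero magnitude: 240 rad/s, 697 rad/s.
The highest is 697 rad/s.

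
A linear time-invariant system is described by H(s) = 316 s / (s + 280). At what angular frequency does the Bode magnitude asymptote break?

The single real pole at s = −280 gives a corner at ω = 280 rad/sec.

280 rad/sec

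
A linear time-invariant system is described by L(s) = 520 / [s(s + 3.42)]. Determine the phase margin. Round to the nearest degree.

9°

Gain crossover: |L(jω)| = 1 at ω ≈ 22.7 rad/sec.
∠L(j22.7) = −90° − arctan(22.7/3.42) ≈ -171.42°
PM = 180° + (-171.42°) = 8.58°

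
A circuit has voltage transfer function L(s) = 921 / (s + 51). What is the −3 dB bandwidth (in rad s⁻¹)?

For a single-pole low-pass, the −3 dB point is at the pole: ω = 51 rad s⁻¹.

51 rad s⁻¹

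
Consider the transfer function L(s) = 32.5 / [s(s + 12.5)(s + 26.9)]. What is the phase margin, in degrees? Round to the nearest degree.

89 deg

Gain crossover: |L(jω)| = 1 at ω ≈ 0.0967 rad/s.
∠L(j0.0967) = −90° − arctan(0.0967/12.5) − arctan(0.0967/26.9) ≈ -90.65°
PM = 180° + (-90.65°) = 89.35°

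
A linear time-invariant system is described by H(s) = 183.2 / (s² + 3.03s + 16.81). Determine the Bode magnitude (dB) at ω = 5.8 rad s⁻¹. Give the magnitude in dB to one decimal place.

|(j5.8)² + 3.03(j5.8) + 16.81| = |-16.83 + j17.574| = 24.33
|H(j5.8)| = 183.2 / 24.33 = 7.5289
20 log₁₀(7.5289) = 17.53 dB

17.5 dB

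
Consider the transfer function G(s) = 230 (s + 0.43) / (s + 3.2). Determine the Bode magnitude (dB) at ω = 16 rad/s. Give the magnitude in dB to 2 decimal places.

|j16 + 0.43| = √(16² + 0.43²) = 16.01
|j16 + 3.2| = √(16² + 3.2²) = 16.32
|G(j16)| = 230 × 16.01 / 16.32 = 225.61
20 log₁₀(225.61) = 47.067 dB

47.07 dB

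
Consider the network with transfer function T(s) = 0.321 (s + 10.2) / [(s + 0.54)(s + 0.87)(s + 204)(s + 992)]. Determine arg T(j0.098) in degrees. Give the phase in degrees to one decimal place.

∠(j0.098 + 10.2) = arctan(0.098/10.2) = 0.55°
∠(j0.098 + 0.54) = arctan(0.098/0.54) = 10.29°
∠(j0.098 + 0.87) = arctan(0.098/0.87) = 6.43°
∠(j0.098 + 204) = arctan(0.098/204) = 0.03°
∠(j0.098 + 992) = arctan(0.098/992) = 0.01°
∠T(j0.098) = 0.55° − (10.29° + 6.43° + 0.03° + 0.01°) = -16.20°

-16.2°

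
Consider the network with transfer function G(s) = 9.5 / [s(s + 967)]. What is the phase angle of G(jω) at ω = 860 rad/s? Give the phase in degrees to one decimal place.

∠(j860 + 967) = arctan(860/967) = 41.65°
∠(j860) = 90.00°
∠G(j860) = − (41.65° + 90.00°) = -131.65°

-131.6 deg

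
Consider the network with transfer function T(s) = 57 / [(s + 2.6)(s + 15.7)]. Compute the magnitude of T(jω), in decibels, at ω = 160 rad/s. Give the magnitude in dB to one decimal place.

|j160 + 2.6| = √(160² + 2.6²) = 160
|j160 + 15.7| = √(160² + 15.7²) = 160.8
|T(j160)| = 57 / (160 × 160.8) = 0.0022156
20 log₁₀(0.0022156) = -53.09 dB

-53.1 dB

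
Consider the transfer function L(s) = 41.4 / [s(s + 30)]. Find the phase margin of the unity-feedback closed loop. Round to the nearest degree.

Gain crossover: |L(jω)| = 1 at ω ≈ 1.38 rad/s.
∠L(j1.38) = −90° − arctan(1.38/30) ≈ -92.63°
PM = 180° + (-92.63°) = 87.37°

87°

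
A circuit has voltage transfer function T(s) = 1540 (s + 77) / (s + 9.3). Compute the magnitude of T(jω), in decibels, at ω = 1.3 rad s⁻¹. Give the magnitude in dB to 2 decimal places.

82.03 dB

|j1.3 + 77| = √(1.3² + 77²) = 77.01
|j1.3 + 9.3| = √(1.3² + 9.3²) = 9.39
|T(j1.3)| = 1540 × 77.01 / 9.39 = 12630
20 log₁₀(12630) = 82.028 dB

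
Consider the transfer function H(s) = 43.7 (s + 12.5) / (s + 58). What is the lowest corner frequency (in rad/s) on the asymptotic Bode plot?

Break frequencies occur at each pole and zero magnitude: 12.5 rad/s, 58 rad/s.
The lowest is 12.5 rad/s.

12.5 rad/s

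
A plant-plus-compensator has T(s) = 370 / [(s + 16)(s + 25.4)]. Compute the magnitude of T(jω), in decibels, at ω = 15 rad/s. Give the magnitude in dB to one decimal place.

-4.9 dB

|j15 + 16| = √(15² + 16²) = 21.93
|j15 + 25.4| = √(15² + 25.4²) = 29.5
|T(j15)| = 370 / (21.93 × 29.5) = 0.57191
20 log₁₀(0.57191) = -4.85 dB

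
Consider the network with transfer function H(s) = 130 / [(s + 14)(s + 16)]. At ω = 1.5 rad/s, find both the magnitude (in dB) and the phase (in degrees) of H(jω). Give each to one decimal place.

|j1.5 + 14| = √(1.5² + 14²) = 14.08
|j1.5 + 16| = √(1.5² + 16²) = 16.07
|H(j1.5)| = 130 / (14.08 × 16.07) = 0.57454
20 log₁₀(0.57454) = -4.81 dB
∠(j1.5 + 14) = arctan(1.5/14) = 6.12°
∠(j1.5 + 16) = arctan(1.5/16) = 5.36°
∠H(j1.5) = − (6.12° + 5.36°) = -11.47°

|H| = -4.8 dB, ∠H = -11.5°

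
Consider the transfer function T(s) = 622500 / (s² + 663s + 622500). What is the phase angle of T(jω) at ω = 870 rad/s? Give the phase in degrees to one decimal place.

-103.1°

∠[(j870)² + 663(j870) + 622500] = ∠[-1.344e+05 + j5.7681e+05] = 103.12°
∠T(j870) = −103.12° = -103.12°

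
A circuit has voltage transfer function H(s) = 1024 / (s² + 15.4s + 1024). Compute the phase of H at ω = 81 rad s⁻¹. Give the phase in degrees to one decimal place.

-167.3 deg

∠[(j81)² + 15.4(j81) + 1024] = ∠[-5537 + j1247.4] = 167.30°
∠H(j81) = −167.30° = -167.30°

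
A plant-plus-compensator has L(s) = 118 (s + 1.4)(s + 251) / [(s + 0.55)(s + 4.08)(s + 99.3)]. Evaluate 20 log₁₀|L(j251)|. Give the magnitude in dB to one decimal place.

|j251 + 1.4| = √(251² + 1.4²) = 251
|j251 + 251| = √(251² + 251²) = 355
|j251 + 0.55| = √(251² + 0.55²) = 251
|j251 + 4.08| = √(251² + 4.08²) = 251
|j251 + 99.3| = √(251² + 99.3²) = 269.9
|L(j251)| = 118 × 251 × 355 / (251 × 251 × 269.9) = 0.61815
20 log₁₀(0.61815) = -4.18 dB

-4.2 dB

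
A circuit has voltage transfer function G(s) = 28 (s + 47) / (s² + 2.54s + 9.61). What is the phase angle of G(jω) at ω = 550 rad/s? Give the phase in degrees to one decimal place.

∠(j550 + 47) = arctan(550/47) = 85.12°
∠[(j550)² + 2.54(j550) + 9.61] = ∠[-3.0249e+05 + j1397] = 179.74°
∠G(j550) = 85.12° − 179.74° = -94.62°

-94.6°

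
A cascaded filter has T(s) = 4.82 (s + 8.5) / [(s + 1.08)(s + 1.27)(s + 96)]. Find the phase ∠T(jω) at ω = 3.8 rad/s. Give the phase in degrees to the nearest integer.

∠(j3.8 + 8.5) = arctan(3.8/8.5) = 24.09°
∠(j3.8 + 1.08) = arctan(3.8/1.08) = 74.13°
∠(j3.8 + 1.27) = arctan(3.8/1.27) = 71.52°
∠(j3.8 + 96) = arctan(3.8/96) = 2.27°
∠T(j3.8) = 24.09° − (74.13° + 71.52° + 2.27°) = -123.83°

-124°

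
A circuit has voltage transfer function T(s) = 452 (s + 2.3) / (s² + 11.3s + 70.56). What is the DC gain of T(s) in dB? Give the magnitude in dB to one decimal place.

T(0) = 452 × 2.3 / 70.56 = 14.734
20 log₁₀(14.734) = 23.37 dB

23.4 dB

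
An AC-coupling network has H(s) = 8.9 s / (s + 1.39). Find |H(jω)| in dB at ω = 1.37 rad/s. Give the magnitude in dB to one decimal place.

15.9 dB

|j1.37| = 1.37
|j1.37 + 1.39| = √(1.37² + 1.39²) = 1.952
|H(j1.37)| = 8.9 × 1.37 / 1.952 = 6.2475
20 log₁₀(6.2475) = 15.91 dB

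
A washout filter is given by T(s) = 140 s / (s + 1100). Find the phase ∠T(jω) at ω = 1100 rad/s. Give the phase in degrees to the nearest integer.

∠(j1100) = 90.00°
∠(j1100 + 1100) = arctan(1100/1100) = 45.00°
∠T(j1100) = 90.00° − 45.00° = 45.00°

45 deg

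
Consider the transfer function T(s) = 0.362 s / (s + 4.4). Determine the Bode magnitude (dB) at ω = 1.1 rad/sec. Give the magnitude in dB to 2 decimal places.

|j1.1| = 1.1
|j1.1 + 4.4| = √(1.1² + 4.4²) = 4.535
|T(j1.1)| = 0.362 × 1.1 / 4.535 = 0.087798
20 log₁₀(0.087798) = -21.130 dB

-21.13 dB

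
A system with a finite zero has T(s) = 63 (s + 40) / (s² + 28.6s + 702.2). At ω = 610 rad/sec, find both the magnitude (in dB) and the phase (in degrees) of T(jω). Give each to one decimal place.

|T| = -19.7 dB, ∠T = -91.1°

|j610 + 40| = √(610² + 40²) = 611.3
|(j610)² + 28.6(j610) + 702.2| = |-3.714e+05 + j17446| = 3.718e+05
|T(j610)| = 63 × 611.3 / 3.718e+05 = 0.10358
20 log₁₀(0.10358) = -19.69 dB
∠(j610 + 40) = arctan(610/40) = 86.25°
∠[(j610)² + 28.6(j610) + 702.2] = ∠[-3.714e+05 + j17446] = 177.31°
∠T(j610) = 86.25° − 177.31° = -91.06°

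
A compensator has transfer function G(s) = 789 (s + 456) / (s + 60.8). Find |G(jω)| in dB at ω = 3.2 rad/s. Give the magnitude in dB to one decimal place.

75.4 dB

|j3.2 + 456| = √(3.2² + 456²) = 456
|j3.2 + 60.8| = √(3.2² + 60.8²) = 60.88
|G(j3.2)| = 789 × 456 / 60.88 = 5909.5
20 log₁₀(5909.5) = 75.43 dB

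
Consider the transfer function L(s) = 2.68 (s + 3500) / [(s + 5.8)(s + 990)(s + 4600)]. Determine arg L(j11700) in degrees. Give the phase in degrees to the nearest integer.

-170°

∠(j11700 + 3500) = arctan(11700/3500) = 73.35°
∠(j11700 + 5.8) = arctan(11700/5.8) = 89.97°
∠(j11700 + 990) = arctan(11700/990) = 85.16°
∠(j11700 + 4600) = arctan(11700/4600) = 68.54°
∠L(j11700) = 73.35° − (89.97° + 85.16° + 68.54°) = -170.33°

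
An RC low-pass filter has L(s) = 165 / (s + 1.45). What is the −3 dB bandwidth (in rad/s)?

1.45 rad/s

For a single-pole low-pass, the −3 dB point is at the pole: ω = 1.45 rad/s.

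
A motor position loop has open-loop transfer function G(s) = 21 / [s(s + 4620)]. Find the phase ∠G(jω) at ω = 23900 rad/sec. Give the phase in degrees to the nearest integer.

∠(j23900 + 4620) = arctan(23900/4620) = 79.06°
∠(j23900) = 90.00°
∠G(j23900) = − (79.06° + 90.00°) = -169.06°

-169 deg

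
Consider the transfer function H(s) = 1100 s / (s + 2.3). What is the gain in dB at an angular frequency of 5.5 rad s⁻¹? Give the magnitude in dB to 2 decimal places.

|j5.5| = 5.5
|j5.5 + 2.3| = √(5.5² + 2.3²) = 5.962
|H(j5.5)| = 1100 × 5.5 / 5.962 = 1014.8
20 log₁₀(1014.8) = 60.128 dB

60.13 dB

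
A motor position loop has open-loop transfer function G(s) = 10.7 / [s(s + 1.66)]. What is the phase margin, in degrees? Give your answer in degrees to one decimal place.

Gain crossover: |G(jω)| = 1 at ω ≈ 3.07 rad/sec.
∠G(j3.07) = −90° − arctan(3.07/1.66) ≈ -151.58°
PM = 180° + (-151.58°) = 28.42°

28.4°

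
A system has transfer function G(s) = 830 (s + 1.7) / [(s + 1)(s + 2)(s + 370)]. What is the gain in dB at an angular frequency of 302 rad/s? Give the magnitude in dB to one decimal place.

|j302 + 1.7| = √(302² + 1.7²) = 302
|j302 + 1| = √(302² + 1²) = 302
|j302 + 2| = √(302² + 2²) = 302
|j302 + 370| = √(302² + 370²) = 477.6
|G(j302)| = 830 × 302 / (302 × 302 × 477.6) = 0.0057544
20 log₁₀(0.0057544) = -44.80 dB

-44.8 dB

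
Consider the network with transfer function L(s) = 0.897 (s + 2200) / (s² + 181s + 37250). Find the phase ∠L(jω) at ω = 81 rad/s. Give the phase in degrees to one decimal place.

∠(j81 + 2200) = arctan(81/2200) = 2.11°
∠[(j81)² + 181(j81) + 37250] = ∠[30689 + j14661] = 25.54°
∠L(j81) = 2.11° − 25.54° = -23.43°

-23.4°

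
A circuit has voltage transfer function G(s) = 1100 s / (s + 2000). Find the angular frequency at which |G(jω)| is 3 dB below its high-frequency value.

For a single-pole high-pass, the −3 dB point is at the pole: ω = 2000 rad/s.

2000 rad/s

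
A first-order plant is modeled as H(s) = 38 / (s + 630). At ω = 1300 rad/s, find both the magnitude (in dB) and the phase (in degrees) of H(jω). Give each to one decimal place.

|j1300 + 630| = √(1300² + 630²) = 1445
|H(j1300)| = 38 / 1445 = 0.026305
20 log₁₀(0.026305) = -31.60 dB
∠(j1300 + 630) = arctan(1300/630) = 64.14°
∠H(j1300) = −64.14° = -64.14°

|H| = -31.6 dB, ∠H = -64.1°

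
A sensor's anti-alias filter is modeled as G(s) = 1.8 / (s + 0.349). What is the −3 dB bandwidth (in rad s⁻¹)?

For a single-pole low-pass, the −3 dB point is at the pole: ω = 0.349 rad s⁻¹.

0.349 rad s⁻¹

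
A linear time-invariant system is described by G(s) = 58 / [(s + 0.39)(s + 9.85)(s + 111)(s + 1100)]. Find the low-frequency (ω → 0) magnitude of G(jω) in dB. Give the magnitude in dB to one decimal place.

-78.2 dB

G(0) = 58 / (0.39 × 9.85 × 111 × 1100) = 0.00012365
20 log₁₀(0.00012365) = -78.16 dB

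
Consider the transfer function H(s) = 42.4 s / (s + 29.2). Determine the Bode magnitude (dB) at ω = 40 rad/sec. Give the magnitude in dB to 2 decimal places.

|j40| = 40
|j40 + 29.2| = √(40² + 29.2²) = 49.52
|H(j40)| = 42.4 × 40 / 49.52 = 34.246
20 log₁₀(34.246) = 30.692 dB

30.69 dB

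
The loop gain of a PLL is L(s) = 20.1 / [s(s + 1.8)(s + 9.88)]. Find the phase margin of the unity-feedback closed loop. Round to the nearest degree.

56°

Gain crossover: |L(jω)| = 1 at ω ≈ 0.986 rad s⁻¹.
∠L(j0.986) = −90° − arctan(0.986/1.8) − arctan(0.986/9.88) ≈ -124.42°
PM = 180° + (-124.42°) = 55.58°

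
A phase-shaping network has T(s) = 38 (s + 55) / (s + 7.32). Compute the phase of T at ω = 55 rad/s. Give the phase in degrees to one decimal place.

∠(j55 + 55) = arctan(55/55) = 45.00°
∠(j55 + 7.32) = arctan(55/7.32) = 82.42°
∠T(j55) = 45.00° − 82.42° = -37.42°

-37.4 deg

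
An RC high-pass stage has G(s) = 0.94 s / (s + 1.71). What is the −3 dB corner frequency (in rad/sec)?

For a single-pole high-pass, the −3 dB point is at the pole: ω = 1.71 rad/sec.

1.71 rad/sec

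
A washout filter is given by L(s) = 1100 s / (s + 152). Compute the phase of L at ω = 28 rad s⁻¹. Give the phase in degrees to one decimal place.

∠(j28) = 90.00°
∠(j28 + 152) = arctan(28/152) = 10.44°
∠L(j28) = 90.00° − 10.44° = 79.56°

79.6°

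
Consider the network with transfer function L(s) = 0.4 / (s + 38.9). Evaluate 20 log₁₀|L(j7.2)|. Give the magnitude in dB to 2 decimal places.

|j7.2 + 38.9| = √(7.2² + 38.9²) = 39.56
|L(j7.2)| = 0.4 / 39.56 = 0.010111
20 log₁₀(0.010111) = -39.904 dB

-39.90 dB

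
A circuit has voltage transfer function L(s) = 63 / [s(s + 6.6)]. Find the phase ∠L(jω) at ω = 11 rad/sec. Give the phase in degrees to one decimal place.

-149.0 deg

∠(j11 + 6.6) = arctan(11/6.6) = 59.04°
∠(j11) = 90.00°
∠L(j11) = − (59.04° + 90.00°) = -149.04°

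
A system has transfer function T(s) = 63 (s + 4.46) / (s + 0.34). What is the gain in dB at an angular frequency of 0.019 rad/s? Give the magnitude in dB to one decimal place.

|j0.019 + 4.46| = √(0.019² + 4.46²) = 4.46
|j0.019 + 0.34| = √(0.019² + 0.34²) = 0.3405
|T(j0.019)| = 63 × 4.46 / 0.3405 = 825.13
20 log₁₀(825.13) = 58.33 dB

58.3 dB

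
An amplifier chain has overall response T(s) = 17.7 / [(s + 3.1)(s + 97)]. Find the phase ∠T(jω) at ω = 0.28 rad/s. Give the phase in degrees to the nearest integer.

∠(j0.28 + 3.1) = arctan(0.28/3.1) = 5.16°
∠(j0.28 + 97) = arctan(0.28/97) = 0.17°
∠T(j0.28) = − (5.16° + 0.17°) = -5.33°

-5 deg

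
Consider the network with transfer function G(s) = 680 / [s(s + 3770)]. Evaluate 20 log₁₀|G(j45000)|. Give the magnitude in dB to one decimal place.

-129.5 dB

|j45000 + 3770| = √(45000² + 3770²) = 4.516e+04
|j45000| = 4.5e+04
|G(j45000)| = 680 / (4.516e+04 × 4.5e+04) = 3.3463e-07
20 log₁₀(3.3463e-07) = -129.51 dB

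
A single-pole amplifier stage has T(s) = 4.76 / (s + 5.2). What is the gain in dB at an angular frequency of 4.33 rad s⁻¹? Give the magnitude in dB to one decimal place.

|j4.33 + 5.2| = √(4.33² + 5.2²) = 6.767
|T(j4.33)| = 4.76 / 6.767 = 0.70344
20 log₁₀(0.70344) = -3.06 dB

-3.1 dB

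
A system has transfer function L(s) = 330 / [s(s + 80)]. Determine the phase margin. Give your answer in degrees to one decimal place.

Gain crossover: |L(jω)| = 1 at ω ≈ 4.12 rad/s.
∠L(j4.12) = −90° − arctan(4.12/80) ≈ -92.95°
PM = 180° + (-92.95°) = 87.05°

87.1°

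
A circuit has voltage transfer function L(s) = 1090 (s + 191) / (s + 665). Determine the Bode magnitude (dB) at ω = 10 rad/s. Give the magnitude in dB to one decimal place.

49.9 dB

|j10 + 191| = √(10² + 191²) = 191.3
|j10 + 665| = √(10² + 665²) = 665.1
|L(j10)| = 1090 × 191.3 / 665.1 = 313.46
20 log₁₀(313.46) = 49.92 dB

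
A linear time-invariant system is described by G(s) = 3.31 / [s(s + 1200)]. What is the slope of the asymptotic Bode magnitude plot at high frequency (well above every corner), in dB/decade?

With 0 zeros and 2 poles, the high-frequency asymptotic slope is 20 × (0 − 2) = -40 dB/decade.

-40 dB/decade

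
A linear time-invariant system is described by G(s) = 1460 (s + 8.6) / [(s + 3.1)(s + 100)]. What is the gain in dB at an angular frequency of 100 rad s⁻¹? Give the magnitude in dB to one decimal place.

|j100 + 8.6| = √(100² + 8.6²) = 100.4
|j100 + 3.1| = √(100² + 3.1²) = 100
|j100 + 100| = √(100² + 100²) = 141.4
|G(j100)| = 1460 × 100.4 / (100 × 141.4) = 10.357
20 log₁₀(10.357) = 20.30 dB

20.3 dB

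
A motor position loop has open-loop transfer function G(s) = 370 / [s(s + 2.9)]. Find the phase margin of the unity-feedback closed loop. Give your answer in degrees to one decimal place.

8.6 deg

Gain crossover: |G(jω)| = 1 at ω ≈ 19.1 rad/s.
∠G(j19.1) = −90° − arctan(19.1/2.9) ≈ -171.38°
PM = 180° + (-171.38°) = 8.62°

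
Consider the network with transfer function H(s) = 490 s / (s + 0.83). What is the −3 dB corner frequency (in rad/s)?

0.83 rad/s

For a single-pole high-pass, the −3 dB point is at the pole: ω = 0.83 rad/s.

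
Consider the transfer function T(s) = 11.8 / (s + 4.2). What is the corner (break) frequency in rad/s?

The single real pole at s = −4.2 gives a corner at ω = 4.2 rad/s.

4.2 rad/s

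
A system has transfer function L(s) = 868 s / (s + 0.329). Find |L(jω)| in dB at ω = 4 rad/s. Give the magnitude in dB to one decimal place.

|j4| = 4
|j4 + 0.329| = √(4² + 0.329²) = 4.014
|L(j4)| = 868 × 4 / 4.014 = 865.08
20 log₁₀(865.08) = 58.74 dB

58.7 dB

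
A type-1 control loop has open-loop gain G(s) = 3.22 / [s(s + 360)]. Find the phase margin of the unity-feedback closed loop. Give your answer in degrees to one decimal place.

90.0°

Gain crossover: |G(jω)| = 1 at ω ≈ 0.00894 rad/s.
∠G(j0.00894) = −90° − arctan(0.00894/360) ≈ -90.00°
PM = 180° + (-90.00°) = 90.00°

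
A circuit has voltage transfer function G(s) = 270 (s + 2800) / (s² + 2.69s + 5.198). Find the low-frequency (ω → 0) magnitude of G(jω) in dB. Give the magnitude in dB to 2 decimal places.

G(0) = 270 × 2800 / 5.198 = 1.4544e+05
20 log₁₀(1.4544e+05) = 103.254 dB

103.25 dB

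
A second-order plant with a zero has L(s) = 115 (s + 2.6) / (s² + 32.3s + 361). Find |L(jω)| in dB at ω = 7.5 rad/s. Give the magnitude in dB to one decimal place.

|j7.5 + 2.6| = √(7.5² + 2.6²) = 7.938
|(j7.5)² + 32.3(j7.5) + 361| = |304.75 + j242.25| = 389.3
|L(j7.5)| = 115 × 7.938 / 389.3 = 2.3448
20 log₁₀(2.3448) = 7.40 dB

7.4 dB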